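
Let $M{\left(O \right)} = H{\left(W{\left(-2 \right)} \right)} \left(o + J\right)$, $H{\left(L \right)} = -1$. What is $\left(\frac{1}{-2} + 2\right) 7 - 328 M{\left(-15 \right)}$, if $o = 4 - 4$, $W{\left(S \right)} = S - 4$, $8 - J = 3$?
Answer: $\frac{3301}{2} \approx 1650.5$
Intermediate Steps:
$J = 5$ ($J = 8 - 3 = 5$)
$W{\left(S \right)} = -4 + S$ ($W{\left(S \right)} = S - 4 = -4 + S$)
$o = 0$ ($o = 4 - 4 = 0$)
$M{\left(O \right)} = -5$ ($M{\left(O \right)} = - (0 + 5) = \left(-1\right) 5 = -5$)
$\left(\frac{1}{-2} + 2\right) 7 - 328 M{\left(-15 \right)} = \left(\frac{1}{-2} + 2\right) 7 - -1640 = \left(- \frac{1}{2} + 2\right) 7 + 1640 = \frac{3}{2} \cdot 7 + 1640 = \frac{21}{2} + 1640 = \frac{3301}{2}$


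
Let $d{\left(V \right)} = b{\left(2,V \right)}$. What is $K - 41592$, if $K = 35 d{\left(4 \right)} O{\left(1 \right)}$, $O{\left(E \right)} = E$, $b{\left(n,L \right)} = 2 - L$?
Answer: $-41662$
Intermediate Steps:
$d{\left(V \right)} = 2 - V$
$K = -70$ ($K = 35 \left(2 - 4\right) 1 = 35 \left(-2\right) 1 = \left(-70\right) 1 = -70$)
$K - 41592 = -70 - 41592 = -41662$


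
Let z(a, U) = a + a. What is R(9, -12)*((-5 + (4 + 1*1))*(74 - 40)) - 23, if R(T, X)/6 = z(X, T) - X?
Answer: -23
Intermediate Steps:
z(a, U) = 2*a
R(T, X) = 6*X (R(T, X) = 6*(2*X - X) = 6*X)
R(9, -12)*((-5 + (4 + 1*1))*(74 - 40)) - 23 = (6*(-12))*((-5 + (4 + 1*1))*(74 - 40)) - 23 = -72*(-5 + (4 + 1))*34 - 23 = -72*(-5 + 5)*34 - 23 = -0*34 - 23 = -72*0 - 23 = 0 - 23 = -23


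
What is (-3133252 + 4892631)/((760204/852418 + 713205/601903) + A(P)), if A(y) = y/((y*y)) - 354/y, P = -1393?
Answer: 89817632737490613067/118955793856482 ≈ 7.5505e+5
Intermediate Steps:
A(y) = -353/y (A(y) = y/(y²) - 354/y = y/y² - 354/y = 1/y - 354/y = -353/y)
(-3133252 + 4892631)/((760204/852418 + 713205/601903) + A(P)) = (-3133252 + 4892631)/((760204/852418 + 713205/601903) - 353/(-1393)) = 1759379/((760204*(1/852418) + 713205*(1/601903)) - 353*(-1/1393)) = 1759379/((380102/426209 + 713205/601903) + 353/1393) = 1759379/(532758923951/256536475727 + 353/1393) = 1759379/(118955793856482/51050758669673) = 1759379*(51050758669673/118955793856482) = 89817632737490613067/118955793856482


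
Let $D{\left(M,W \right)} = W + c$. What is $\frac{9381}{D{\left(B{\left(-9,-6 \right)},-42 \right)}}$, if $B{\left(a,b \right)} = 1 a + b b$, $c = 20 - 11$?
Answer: $- \frac{3127}{11} \approx -284.27$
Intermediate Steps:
$c = 9$ ($c = 20 - 11 = 9$)
$B{\left(a,b \right)} = a + b^{2}$
$D{\left(M,W \right)} = 9 + W$ ($D{\left(M,W \right)} = W + 9 = 9 + W$)
$\frac{9381}{D{\left(B{\left(-9,-6 \right)},-42 \right)}} = \frac{9381}{9 - 42} = \frac{9381}{-33} = 9381 \left(- \frac{1}{33}\right) = - \frac{3127}{11}$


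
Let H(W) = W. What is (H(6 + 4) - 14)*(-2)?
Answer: 8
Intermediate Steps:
(H(6 + 4) - 14)*(-2) = ((6 + 4) - 14)*(-2) = (10 - 14)*(-2) = -4*(-2) = 8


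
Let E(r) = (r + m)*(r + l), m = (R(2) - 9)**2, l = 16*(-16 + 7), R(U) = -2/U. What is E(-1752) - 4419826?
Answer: -1287634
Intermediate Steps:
l = -144 (l = 16*(-9) = -144)
m = 100 (m = (-2/2 - 9)**2 = (-2*1/2 - 9)**2 = (-1 - 9)**2 = (-10)**2 = 100)
E(r) = (-144 + r)*(100 + r) (E(r) = (r + 100)*(r - 144) = (100 + r)*(-144 + r) = (-144 + r)*(100 + r))
E(-1752) - 4419826 = (-14400 + (-1752)**2 - 44*(-1752)) - 4419826 = (-14400 + 3069504 + 77088) - 4419826 = 3132192 - 4419826 = -1287634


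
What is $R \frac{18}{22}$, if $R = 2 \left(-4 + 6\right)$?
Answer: $\frac{36}{11} \approx 3.2727$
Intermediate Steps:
$R = 4$ ($R = 2 \cdot 2 = 4$)
$R \frac{18}{22} = 4 \cdot \frac{18}{22} = 4 \cdot 18 \cdot \frac{1}{22} = 4 \cdot \frac{9}{11} = \frac{36}{11}$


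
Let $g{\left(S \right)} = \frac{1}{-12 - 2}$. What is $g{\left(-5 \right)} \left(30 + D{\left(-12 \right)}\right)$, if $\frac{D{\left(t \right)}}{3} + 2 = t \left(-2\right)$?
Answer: $- \frac{48}{7} \approx -6.8571$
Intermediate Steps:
$D{\left(t \right)} = -6 - 6 t$ ($D{\left(t \right)} = -6 + 3 t \left(-2\right) = -6 + 3 \left(- 2 t\right) = -6 - 6 t$)
$g{\left(S \right)} = - \frac{1}{14}$ ($g{\left(S \right)} = \frac{1}{-14} = - \frac{1}{14}$)
$g{\left(-5 \right)} \left(30 + D{\left(-12 \right)}\right) = - \frac{30 - -66}{14} = - \frac{30 + \left(-6 + 72\right)}{14} = - \frac{30 + 66}{14} = \left(- \frac{1}{14}\right) 96 = - \frac{48}{7}$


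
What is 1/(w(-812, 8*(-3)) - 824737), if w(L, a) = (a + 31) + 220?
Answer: -1/824510 ≈ -1.2128e-6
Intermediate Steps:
w(L, a) = 251 + a (w(L, a) = (31 + a) + 220 = 251 + a)
1/(w(-812, 8*(-3)) - 824737) = 1/((251 + 8*(-3)) - 824737) = 1/((251 - 24) - 824737) = 1/(227 - 824737) = 1/(-824510) = -1/824510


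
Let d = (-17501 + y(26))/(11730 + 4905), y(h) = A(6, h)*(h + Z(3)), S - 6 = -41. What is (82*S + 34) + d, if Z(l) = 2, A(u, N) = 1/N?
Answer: -204508893/72085 ≈ -2837.1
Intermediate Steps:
S = -35 (S = 6 - 41 = -35)
y(h) = (2 + h)/h (y(h) = (h + 2)/h = (2 + h)/h)
d = -75833/72085 (d = (-17501 + (2 + 26)/26)/(11730 + 4905) = (-17501 + (1/26)*28)/16635 = (-17501 + 14/13)*(1/16635) = -227499/13*1/16635 = -75833/72085 ≈ -1.0520)
(82*S + 34) + d = (82*(-35) + 34) - 75833/72085 = (-2870 + 34) - 75833/72085 = -2836 - 75833/72085 = -204508893/72085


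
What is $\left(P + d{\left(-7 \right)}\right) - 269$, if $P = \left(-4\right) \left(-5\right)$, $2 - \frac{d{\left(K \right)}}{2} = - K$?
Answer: $-259$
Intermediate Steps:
$d{\left(K \right)} = 4 + 2 K$ ($d{\left(K \right)} = 4 - 2 \left(- K\right) = 4 + 2 K$)
$P = 20$
$\left(P + d{\left(-7 \right)}\right) - 269 = \left(20 + \left(4 + 2 \left(-7\right)\right)\right) - 269 = \left(20 + \left(4 - 14\right)\right) - 269 = \left(20 - 10\right) - 269 = 10 - 269 = -259$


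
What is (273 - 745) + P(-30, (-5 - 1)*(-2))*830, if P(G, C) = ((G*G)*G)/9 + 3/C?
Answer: -4980529/2 ≈ -2.4903e+6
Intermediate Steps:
P(G, C) = 3/C + G³/9 (P(G, C) = (G²*G)*(⅑) + 3/C = G³*(⅑) + 3/C = G³/9 + 3/C = 3/C + G³/9)
(273 - 745) + P(-30, (-5 - 1)*(-2))*830 = (273 - 745) + (3/(((-5 - 1)*(-2))) + (⅑)*(-30)³)*830 = -472 + (3/((-6*(-2))) + (⅑)*(-27000))*830 = -472 + (3/12 - 3000)*830 = -472 + (3*(1/12) - 3000)*830 = -472 + (¼ - 3000)*830 = -472 - 11999/4*830 = -472 - 4979585/2 = -4980529/2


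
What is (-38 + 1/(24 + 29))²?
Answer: 4052169/2809 ≈ 1442.6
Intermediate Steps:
(-38 + 1/(24 + 29))² = (-38 + 1/53)² = (-2013/53)² = 4052169/2809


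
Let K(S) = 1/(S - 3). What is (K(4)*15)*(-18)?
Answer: -270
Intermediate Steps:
K(S) = 1/(-3 + S)
(K(4)*15)*(-18) = (15/(-3 + 4))*(-18) = (15/1)*(-18) = (1*15)*(-18) = 15*(-18) = -270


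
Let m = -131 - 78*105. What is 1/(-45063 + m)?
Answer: -1/53384 ≈ -1.8732e-5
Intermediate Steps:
m = -8321 (m = -131 - 8190 = -8321)
1/(-45063 + m) = 1/(-45063 - 8321) = 1/(-53384) = -1/53384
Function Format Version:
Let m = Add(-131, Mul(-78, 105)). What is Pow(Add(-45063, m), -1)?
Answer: Rational(-1, 53384) ≈ -1.8732e-5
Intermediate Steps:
m = -8321 (m = Add(-131, -8190) = -8321)
Pow(Add(-45063, m), -1) = Pow(Add(-45063, -8321), -1) = Pow(-53384, -1) = Rational(-1, 53384)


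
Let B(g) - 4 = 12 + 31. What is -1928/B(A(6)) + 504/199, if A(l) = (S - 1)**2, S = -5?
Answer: -359984/9353 ≈ -38.489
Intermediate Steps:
A(l) = 36 (A(l) = (-5 - 1)**2 = (-6)**2 = 36)
B(g) = 47 (B(g) = 4 + (12 + 31) = 4 + 43 = 47)
-1928/B(A(6)) + 504/199 = -1928/47 + 504/199 = -359984/9353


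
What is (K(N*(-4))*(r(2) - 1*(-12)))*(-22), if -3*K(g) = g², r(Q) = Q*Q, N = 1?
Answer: 5632/3 ≈ 1877.3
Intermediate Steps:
r(Q) = Q²
K(g) = -g²/3
(K(N*(-4))*(r(2) - 1*(-12)))*(-22) = ((-(1*(-4))²/3)*(2² - 1*(-12)))*(-22) = ((-⅓*(-4)²)*(4 + 12))*(-22) = (-⅓*16*16)*(-22) = -16/3*16*(-22) = -256/3*(-22) = 5632/3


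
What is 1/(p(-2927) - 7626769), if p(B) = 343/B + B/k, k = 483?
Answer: -1413741/10782284765827 ≈ -1.3112e-7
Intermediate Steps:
p(B) = 343/B + B/483
1/(p(-2927) - 7626769) = 1/((343/(-2927) + (1/483)*(-2927)) - 7626769) = 1/((343*(-1/2927) - 2927/483) - 7626769) = 1/((-343/2927 - 2927/483) - 7626769) = 1/(-8732998/1413741 - 7626769) = 1/(-10782284765827/1413741) = -1413741/10782284765827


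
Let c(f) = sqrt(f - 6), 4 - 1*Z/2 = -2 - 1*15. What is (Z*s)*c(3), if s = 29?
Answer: 1218*I*sqrt(3) ≈ 2109.6*I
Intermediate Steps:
Z = 42 (Z = 8 - 2*(-2 - 1*15) = 8 - 2*(-2 - 15) = 8 - 2*(-17) = 8 + 34 = 42)
c(f) = sqrt(-6 + f)
(Z*s)*c(3) = (42*29)*sqrt(-6 + 3) = 1218*sqrt(-3) = 1218*(I*sqrt(3)) = 1218*I*sqrt(3)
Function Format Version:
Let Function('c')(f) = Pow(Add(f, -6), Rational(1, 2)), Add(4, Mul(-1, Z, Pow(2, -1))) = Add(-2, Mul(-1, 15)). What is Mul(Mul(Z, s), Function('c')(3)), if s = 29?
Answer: Mul(1218, I, Pow(3, Rational(1, 2))) ≈ Mul(2109.6, I)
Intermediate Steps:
Z = 42 (Z = Add(8, Mul(-2, Add(-2, Mul(-1, 15)))) = Add(8, Mul(-2, Add(-2, -15))) = Add(8, Mul(-2, -17)) = Add(8, 34) = 42)
Function('c')(f) = Pow(Add(-6, f), Rational(1, 2))
Mul(Mul(Z, s), Function('c')(3)) = Mul(Mul(42, 29), Pow(Add(-6, 3), Rational(1, 2))) = Mul(1218, Pow(-3, Rational(1, 2))) = Mul(1218, Mul(I, Pow(3, Rational(1, 2)))) = Mul(1218, I, Pow(3, Rational(1, 2)))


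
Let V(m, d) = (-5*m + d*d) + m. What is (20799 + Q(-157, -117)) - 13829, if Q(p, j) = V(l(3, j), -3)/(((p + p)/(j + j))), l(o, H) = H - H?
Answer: 1095343/157 ≈ 6976.7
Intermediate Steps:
l(o, H) = 0
V(m, d) = d**2 - 4*m (V(m, d) = (-5*m + d**2) + m = (d**2 - 5*m) + m = d**2 - 4*m)
Q(p, j) = 9*j/p (Q(p, j) = ((-3)**2 - 4*0)/(((p + p)/(j + j))) = (9 + 0)/(((2*p)/((2*j)))) = 9/(((2*p)*(1/(2*j)))) = 9/((p/j)) = 9*(j/p) = 9*j/p)
(20799 + Q(-157, -117)) - 13829 = (20799 + 9*(-117)/(-157)) - 13829 = (20799 + 9*(-117)*(-1/157)) - 13829 = (20799 + 1053/157) - 13829 = 3266496/157 - 13829 = 1095343/157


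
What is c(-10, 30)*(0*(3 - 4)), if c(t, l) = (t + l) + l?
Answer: 0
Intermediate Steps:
c(t, l) = t + 2*l (c(t, l) = (l + t) + l = t + 2*l)
c(-10, 30)*(0*(3 - 4)) = (-10 + 2*30)*(0*(3 - 4)) = (-10 + 60)*(0*(-1)) = 50*0 = 0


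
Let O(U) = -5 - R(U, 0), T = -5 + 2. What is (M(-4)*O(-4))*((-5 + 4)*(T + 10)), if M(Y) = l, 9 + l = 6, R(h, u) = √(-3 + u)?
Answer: -105 - 21*I*√3 ≈ -105.0 - 36.373*I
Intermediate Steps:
l = -3 (l = -9 + 6 = -3)
T = -3
M(Y) = -3
O(U) = -5 - I*√3 (O(U) = -5 - √(-3 + 0) = -5 - √(-3) = -5 - I*√3)
(M(-4)*O(-4))*((-5 + 4)*(T + 10)) = (-3*(-5 - I*√3))*((-5 + 4)*(-3 + 10)) = (15 + 3*I*√3)*(-1*7) = (15 + 3*I*√3)*(-7) = -105 - 21*I*√3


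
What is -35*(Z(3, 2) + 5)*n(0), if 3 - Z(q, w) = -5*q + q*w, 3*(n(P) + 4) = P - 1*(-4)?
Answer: 4760/3 ≈ 1586.7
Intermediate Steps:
n(P) = -8/3 + P/3 (n(P) = -4 + (P - 1*(-4))/3 = -4 + (P + 4)/3 = -4 + (4 + P)/3 = -4 + (4/3 + P/3) = -8/3 + P/3)
Z(q, w) = 3 + 5*q - q*w (Z(q, w) = 3 - (-5*q + q*w) = 3 + (5*q - q*w) = 3 + 5*q - q*w)
-35*(Z(3, 2) + 5)*n(0) = -35*((3 + 5*3 - 1*3*2) + 5)*(-8/3 + (⅓)*0) = -35*((3 + 15 - 6) + 5)*(-8/3 + 0) = -35*(12 + 5)*(-8)/3 = -595*(-8)/3 = -35*(-136/3) = 4760/3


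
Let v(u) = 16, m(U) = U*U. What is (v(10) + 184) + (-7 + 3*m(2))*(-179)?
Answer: -695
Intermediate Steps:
m(U) = U²
(v(10) + 184) + (-7 + 3*m(2))*(-179) = (16 + 184) + (-7 + 3*2²)*(-179) = 200 + (-7 + 3*4)*(-179) = 200 + (-7 + 12)*(-179) = 200 + 5*(-179) = 200 - 895 = -695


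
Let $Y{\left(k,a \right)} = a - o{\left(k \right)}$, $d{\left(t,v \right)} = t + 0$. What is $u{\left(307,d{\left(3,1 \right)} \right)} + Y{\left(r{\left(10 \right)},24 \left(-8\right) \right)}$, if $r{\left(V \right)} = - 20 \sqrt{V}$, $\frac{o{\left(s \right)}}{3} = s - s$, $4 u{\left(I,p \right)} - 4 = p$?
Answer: $- \frac{761}{4} \approx -190.25$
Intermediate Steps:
$d{\left(t,v \right)} = t$
$u{\left(I,p \right)} = 1 + \frac{p}{4}$
$o{\left(s \right)} = 0$ ($o{\left(s \right)} = 3 \left(s - s\right) = 3 \cdot 0 = 0$)
$Y{\left(k,a \right)} = a$ ($Y{\left(k,a \right)} = a - 0 = a + 0 = a$)
$u{\left(307,d{\left(3,1 \right)} \right)} + Y{\left(r{\left(10 \right)},24 \left(-8\right) \right)} = \left(1 + \frac{1}{4} \cdot 3\right) + 24 \left(-8\right) = \left(1 + \frac{3}{4}\right) - 192 = \frac{7}{4} - 192 = - \frac{761}{4}$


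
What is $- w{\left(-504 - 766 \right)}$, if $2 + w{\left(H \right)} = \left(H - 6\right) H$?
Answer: $-1620518$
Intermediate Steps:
$w{\left(H \right)} = -2 + H \left(-6 + H\right)$ ($w{\left(H \right)} = -2 + \left(H - 6\right) H = -2 + \left(-6 + H\right) H = -2 + H \left(-6 + H\right)$)
$- w{\left(-504 - 766 \right)} = - (-2 + \left(-504 - 766\right)^{2} - 6 \left(-504 - 766\right)) = - (-2 + \left(-1270\right)^{2} - -7620) = - (-2 + 1612900 + 7620) = \left(-1\right) 1620518 = -1620518$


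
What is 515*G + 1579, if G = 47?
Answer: 25784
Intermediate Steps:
515*G + 1579 = 515*47 + 1579 = 24205 + 1579 = 25784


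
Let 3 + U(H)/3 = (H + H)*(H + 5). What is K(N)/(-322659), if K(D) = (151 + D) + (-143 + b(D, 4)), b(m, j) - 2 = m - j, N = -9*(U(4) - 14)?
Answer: 1156/107553 ≈ 0.010748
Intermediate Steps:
U(H) = -9 + 6*H*(5 + H) (U(H) = -9 + 3*((H + H)*(H + 5)) = -9 + 3*((2*H)*(5 + H)) = -9 + 3*(2*H*(5 + H)) = -9 + 6*H*(5 + H))
N = -1737 (N = -9*((-9 + 6*4**2 + 30*4) - 14) = -9*((-9 + 6*16 + 120) - 14) = -9*((-9 + 96 + 120) - 14) = -9*(207 - 14) = -9*193 = -1737)
b(m, j) = 2 + m - j (b(m, j) = 2 + (m - j) = 2 + m - j)
K(D) = 6 + 2*D (K(D) = (151 + D) + (-143 + (2 + D - 1*4)) = (151 + D) + (-143 + (2 + D - 4)) = (151 + D) + (-143 + (-2 + D)) = (151 + D) + (-145 + D) = 6 + 2*D)
K(N)/(-322659) = (6 + 2*(-1737))/(-322659) = (6 - 3474)*(-1/322659) = -3468*(-1/322659) = 1156/107553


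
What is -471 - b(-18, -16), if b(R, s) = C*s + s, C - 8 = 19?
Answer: -23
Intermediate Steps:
C = 27 (C = 8 + 19 = 27)
b(R, s) = 28*s (b(R, s) = 27*s + s = 28*s)
-471 - b(-18, -16) = -471 - 28*(-16) = -471 - 1*(-448) = -471 + 448 = -23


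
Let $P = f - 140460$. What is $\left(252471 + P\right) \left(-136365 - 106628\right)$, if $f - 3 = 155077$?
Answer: $-64901243363$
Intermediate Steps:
$f = 155080$ ($f = 3 + 155077 = 155080$)
$P = 14620$ ($P = 155080 - 140460 = 14620$)
$\left(252471 + P\right) \left(-136365 - 106628\right) = \left(252471 + 14620\right) \left(-136365 - 106628\right) = 267091 \left(-136365 + \left(-219801 + 113173\right)\right) = 267091 \left(-136365 - 106628\right) = 267091 \left(-242993\right) = -64901243363$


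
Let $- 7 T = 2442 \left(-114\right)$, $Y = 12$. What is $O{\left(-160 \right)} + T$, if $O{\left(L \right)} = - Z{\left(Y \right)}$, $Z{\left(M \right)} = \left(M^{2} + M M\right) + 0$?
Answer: $\frac{276372}{7} \approx 39482.0$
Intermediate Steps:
$Z{\left(M \right)} = 2 M^{2}$ ($Z{\left(M \right)} = \left(M^{2} + M^{2}\right) + 0 = 2 M^{2} + 0 = 2 M^{2}$)
$O{\left(L \right)} = -288$ ($O{\left(L \right)} = - 2 \cdot 12^{2} = - 2 \cdot 144 = \left(-1\right) 288 = -288$)
$T = \frac{278388}{7}$ ($T = - \frac{2442 \left(-114\right)}{7} = \left(- \frac{1}{7}\right) \left(-278388\right) = \frac{278388}{7} \approx 39770.0$)
$O{\left(-160 \right)} + T = -288 + \frac{278388}{7} = \frac{276372}{7}$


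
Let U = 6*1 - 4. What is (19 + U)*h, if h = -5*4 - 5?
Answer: -525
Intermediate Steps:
U = 2 (U = 6 - 4 = 2)
h = -25 (h = -20 - 5 = -25)
(19 + U)*h = (19 + 2)*(-25) = 21*(-25) = -525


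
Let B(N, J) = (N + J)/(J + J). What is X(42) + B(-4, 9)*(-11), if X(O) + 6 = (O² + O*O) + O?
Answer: 64097/18 ≈ 3560.9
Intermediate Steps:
B(N, J) = (J + N)/(2*J) (B(N, J) = (J + N)/((2*J)) = (J + N)*(1/(2*J)) = (J + N)/(2*J))
X(O) = -6 + O + 2*O² (X(O) = -6 + ((O² + O*O) + O) = -6 + ((O² + O²) + O) = -6 + (2*O² + O) = -6 + (O + 2*O²) = -6 + O + 2*O²)
X(42) + B(-4, 9)*(-11) = (-6 + 42 + 2*42²) + ((½)*(9 - 4)/9)*(-11) = (-6 + 42 + 2*1764) + ((½)*(⅑)*5)*(-11) = (-6 + 42 + 3528) + (5/18)*(-11) = 3564 - 55/18 = 64097/18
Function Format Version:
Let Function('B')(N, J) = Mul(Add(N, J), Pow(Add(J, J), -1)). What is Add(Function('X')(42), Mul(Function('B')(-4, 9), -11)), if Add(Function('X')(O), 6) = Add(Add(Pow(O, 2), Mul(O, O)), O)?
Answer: Rational(64097, 18) ≈ 3560.9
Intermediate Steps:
Function('B')(N, J) = Mul(Rational(1, 2), Pow(J, -1), Add(J, N)) (Function('B')(N, J) = Mul(Add(J, N), Pow(Mul(2, J), -1)) = Mul(Add(J, N), Mul(Rational(1, 2), Pow(J, -1))) = Mul(Rational(1, 2), Pow(J, -1), Add(J, N)))
Function('X')(O) = Add(-6, O, Mul(2, Pow(O, 2))) (Function('X')(O) = Add(-6, Add(Add(Pow(O, 2), Mul(O, O)), O)) = Add(-6, Add(Add(Pow(O, 2), Pow(O, 2)), O)) = Add(-6, Add(Mul(2, Pow(O, 2)), O)) = Add(-6, Add(O, Mul(2, Pow(O, 2)))) = Add(-6, O, Mul(2, Pow(O, 2))))
Add(Function('X')(42), Mul(Function('B')(-4, 9), -11)) = Add(Add(-6, 42, Mul(2, Pow(42, 2))), Mul(Mul(Rational(1, 2), Pow(9, -1), Add(9, -4)), -11)) = Add(Add(-6, 42, Mul(2, 1764)), Mul(Mul(Rational(1, 2), Rational(1, 9), 5), -11)) = Add(Add(-6, 42, 3528), Mul(Rational(5, 18), -11)) = Add(3564, Rational(-55, 18)) = Rational(64097, 18)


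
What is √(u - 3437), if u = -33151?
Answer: 2*I*√9147 ≈ 191.28*I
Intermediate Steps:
√(u - 3437) = √(-33151 - 3437) = √(-36588) = 2*I*√9147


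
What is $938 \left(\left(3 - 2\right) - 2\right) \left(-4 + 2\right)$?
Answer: $1876$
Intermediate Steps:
$938 \left(\left(3 - 2\right) - 2\right) \left(-4 + 2\right) = 938 \left(1 - 2\right) \left(-2\right) = 938 \left(\left(-1\right) \left(-2\right)\right) = 938 \cdot 2 = 1876$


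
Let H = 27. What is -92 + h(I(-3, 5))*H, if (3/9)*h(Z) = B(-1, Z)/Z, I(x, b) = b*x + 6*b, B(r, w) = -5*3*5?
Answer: -497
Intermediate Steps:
B(r, w) = -75 (B(r, w) = -15*5 = -75)
I(x, b) = 6*b + b*x
h(Z) = -225/Z (h(Z) = 3*(-75/Z) = -225/Z)
-92 + h(I(-3, 5))*H = -92 - 225*1/(5*(6 - 3))*27 = -92 - 225/(5*3)*27 = -92 - 225/15*27 = -92 - 225*1/15*27 = -92 - 15*27 = -92 - 405 = -497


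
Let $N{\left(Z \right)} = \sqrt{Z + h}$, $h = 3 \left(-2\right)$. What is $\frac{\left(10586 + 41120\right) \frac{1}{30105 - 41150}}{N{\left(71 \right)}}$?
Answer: $- \frac{51706 \sqrt{65}}{717925} \approx -0.58066$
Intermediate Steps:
$h = -6$
$N{\left(Z \right)} = \sqrt{-6 + Z}$ ($N{\left(Z \right)} = \sqrt{Z - 6} = \sqrt{-6 + Z}$)
$\frac{\left(10586 + 41120\right) \frac{1}{30105 - 41150}}{N{\left(71 \right)}} = \frac{\left(10586 + 41120\right) \frac{1}{30105 - 41150}}{\sqrt{-6 + 71}} = \frac{51706 \frac{1}{-11045}}{\sqrt{65}} = 51706 \left(- \frac{1}{11045}\right) \frac{\sqrt{65}}{65} = - \frac{51706 \frac{\sqrt{65}}{65}}{11045} = - \frac{51706 \sqrt{65}}{717925}$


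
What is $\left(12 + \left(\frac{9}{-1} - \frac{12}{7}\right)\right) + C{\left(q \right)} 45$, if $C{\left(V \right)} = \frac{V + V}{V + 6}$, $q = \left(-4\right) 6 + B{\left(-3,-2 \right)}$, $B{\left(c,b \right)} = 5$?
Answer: $\frac{12087}{91} \approx 132.82$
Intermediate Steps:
$q = -19$ ($q = \left(-4\right) 6 + 5 = -24 + 5 = -19$)
$C{\left(V \right)} = \frac{2 V}{6 + V}$
$\left(12 + \left(\frac{9}{-1} - \frac{12}{7}\right)\right) + C{\left(q \right)} 45 = \left(12 + \left(\frac{9}{-1} - \frac{12}{7}\right)\right) + 2 \left(-19\right) \frac{1}{6 - 19} \cdot 45 = \left(12 + \left(9 \left(-1\right) - \frac{12}{7}\right)\right) + 2 \left(-19\right) \frac{1}{-13} \cdot 45 = \left(12 - \frac{75}{7}\right) + 2 \left(-19\right) \left(- \frac{1}{13}\right) 45 = \left(12 - \frac{75}{7}\right) + \frac{38}{13} \cdot 45 = \frac{9}{7} + \frac{1710}{13} = \frac{12087}{91}$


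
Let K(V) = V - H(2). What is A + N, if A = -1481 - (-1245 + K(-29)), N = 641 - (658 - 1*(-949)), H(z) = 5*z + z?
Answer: -1161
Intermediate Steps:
H(z) = 6*z
K(V) = -12 + V (K(V) = V - 6*2 = V - 1*12 = V - 12 = -12 + V)
N = -966 (N = 641 - (658 + 949) = 641 - 1*1607 = 641 - 1607 = -966)
A = -195 (A = -1481 - (-1245 + (-12 - 29)) = -1481 - (-1245 - 41) = -1481 - 1*(-1286) = -1481 + 1286 = -195)
A + N = -195 - 966 = -1161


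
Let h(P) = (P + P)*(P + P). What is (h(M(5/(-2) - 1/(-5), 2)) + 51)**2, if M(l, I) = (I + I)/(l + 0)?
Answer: 1114157641/279841 ≈ 3981.4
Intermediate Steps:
M(l, I) = 2*I/l (M(l, I) = (2*I)/l = 2*I/l)
h(P) = 4*P**2 (h(P) = (2*P)*(2*P) = 4*P**2)
(h(M(5/(-2) - 1/(-5), 2)) + 51)**2 = (4*(2*2/(5/(-2) - 1/(-5)))**2 + 51)**2 = (4*(2*2/(5*(-1/2) - 1*(-1/5)))**2 + 51)**2 = (4*(2*2/(-5/2 + 1/5))**2 + 51)**2 = (4*(2*2/(-23/10))**2 + 51)**2 = (4*(2*2*(-10/23))**2 + 51)**2 = (4*(-40/23)**2 + 51)**2 = (4*(1600/529) + 51)**2 = (6400/529 + 51)**2 = (33379/529)**2 = 1114157641/279841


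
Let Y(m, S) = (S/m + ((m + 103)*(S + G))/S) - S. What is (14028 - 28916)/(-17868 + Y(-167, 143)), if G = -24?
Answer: 88885082/107853253 ≈ 0.82413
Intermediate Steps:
Y(m, S) = -S + S/m + (-24 + S)*(103 + m)/S (Y(m, S) = (S/m + ((m + 103)*(S - 24))/S) - S = (S/m + ((103 + m)*(-24 + S))/S) - S = (S/m + ((-24 + S)*(103 + m))/S) - S = (S/m + (-24 + S)*(103 + m)/S) - S = -S + S/m + (-24 + S)*(103 + m)/S)
(14028 - 28916)/(-17868 + Y(-167, 143)) = (14028 - 28916)/(-17868 + (103 - 167 - 1*143 - 2472/143 + 143/(-167) - 24*(-167)/143)) = -14888/(-17868 + (103 - 167 - 143 - 2472*1/143 + 143*(-1/167) - 24*(-167)*1/143)) = -14888/(-17868 + (103 - 167 - 143 - 2472/143 - 143/167 + 4008/143)) = -14888/(-17868 - 4707304/23881) = -14888/(-431413012/23881) = -14888*(-23881/431413012) = 88885082/107853253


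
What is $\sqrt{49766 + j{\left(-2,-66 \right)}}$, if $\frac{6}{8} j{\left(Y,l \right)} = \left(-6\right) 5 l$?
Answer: $\sqrt{52406} \approx 228.92$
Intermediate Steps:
$j{\left(Y,l \right)} = - 40 l$ ($j{\left(Y,l \right)} = \frac{4 \left(-6\right) 5 l}{3} = \frac{4 \left(- 30 l\right)}{3} = - 40 l$)
$\sqrt{49766 + j{\left(-2,-66 \right)}} = \sqrt{49766 - -2640} = \sqrt{49766 + 2640} = \sqrt{52406}$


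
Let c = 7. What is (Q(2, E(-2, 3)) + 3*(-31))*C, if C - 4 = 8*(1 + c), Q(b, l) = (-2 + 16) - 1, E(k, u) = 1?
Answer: -5440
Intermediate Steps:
Q(b, l) = 13 (Q(b, l) = 14 - 1 = 13)
C = 68 (C = 4 + 8*(1 + 7) = 4 + 8*8 = 4 + 64 = 68)
(Q(2, E(-2, 3)) + 3*(-31))*C = (13 + 3*(-31))*68 = (13 - 93)*68 = -80*68 = -5440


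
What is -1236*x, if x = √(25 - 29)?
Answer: -2472*I ≈ -2472.0*I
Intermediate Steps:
x = 2*I (x = √(-4) = 2*I ≈ 2.0*I)
-1236*x = -2472*I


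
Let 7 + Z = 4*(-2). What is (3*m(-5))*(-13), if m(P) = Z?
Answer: 585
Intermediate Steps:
Z = -15 (Z = -7 + 4*(-2) = -7 - 8 = -15)
m(P) = -15
(3*m(-5))*(-13) = (3*(-15))*(-13) = -45*(-13) = 585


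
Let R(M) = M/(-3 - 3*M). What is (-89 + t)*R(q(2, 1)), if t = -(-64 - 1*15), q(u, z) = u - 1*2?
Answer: 0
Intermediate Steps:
q(u, z) = -2 + u (q(u, z) = u - 2 = -2 + u)
t = 79 (t = -(-64 - 15) = -1*(-79) = 79)
(-89 + t)*R(q(2, 1)) = (-89 + 79)*(-(-2 + 2)/(3 + 3*(-2 + 2))) = -(-10)*0/(3 + 3*0) = -(-10)*0/(3 + 0) = -(-10)*0/3 = -10*0 = 0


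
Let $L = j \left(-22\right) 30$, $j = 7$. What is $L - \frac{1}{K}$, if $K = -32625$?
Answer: $- \frac{150727499}{32625} \approx -4620.0$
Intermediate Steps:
$L = -4620$ ($L = 7 \left(-22\right) 30 = \left(-154\right) 30 = -4620$)
$L - \frac{1}{K} = -4620 - \frac{1}{-32625} = -4620 - - \frac{1}{32625} = -4620 + \frac{1}{32625} = - \frac{150727499}{32625}$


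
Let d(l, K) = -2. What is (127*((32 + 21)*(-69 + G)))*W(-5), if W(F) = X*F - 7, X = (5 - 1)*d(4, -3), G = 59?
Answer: -2221230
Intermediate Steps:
X = -8 (X = (5 - 1)*(-2) = 4*(-2) = -8)
W(F) = -7 - 8*F (W(F) = -8*F - 7 = -7 - 8*F)
(127*((32 + 21)*(-69 + G)))*W(-5) = (127*((32 + 21)*(-69 + 59)))*(-7 - 8*(-5)) = (127*(53*(-10)))*(-7 + 40) = (127*(-530))*33 = -67310*33 = -2221230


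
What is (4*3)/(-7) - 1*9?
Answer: -75/7 ≈ -10.714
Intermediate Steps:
(4*3)/(-7) - 1*9 = 12*(-⅐) - 9 = -12/7 - 9 = -75/7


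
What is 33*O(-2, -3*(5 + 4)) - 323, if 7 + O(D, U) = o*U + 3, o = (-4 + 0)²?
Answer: -14711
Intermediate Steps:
o = 16 (o = (-4)² = 16)
O(D, U) = -4 + 16*U (O(D, U) = -7 + (16*U + 3) = -7 + (3 + 16*U) = -4 + 16*U)
33*O(-2, -3*(5 + 4)) - 323 = 33*(-4 + 16*(-3*(5 + 4))) - 323 = 33*(-4 + 16*(-3*9)) - 323 = 33*(-4 + 16*(-27)) - 323 = 33*(-4 - 432) - 323 = 33*(-436) - 323 = -14388 - 323 = -14711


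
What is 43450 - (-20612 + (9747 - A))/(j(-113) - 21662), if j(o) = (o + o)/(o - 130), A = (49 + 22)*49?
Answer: 28587709051/657955 ≈ 43449.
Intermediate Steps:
A = 3479 (A = 71*49 = 3479)
j(o) = 2*o/(-130 + o) (j(o) = (2*o)/(-130 + o) = 2*o/(-130 + o))
43450 - (-20612 + (9747 - A))/(j(-113) - 21662) = 43450 - (-20612 + (9747 - 1*3479))/(2*(-113)/(-130 - 113) - 21662) = 43450 - (-20612 + (9747 - 3479))/(2*(-113)/(-243) - 21662) = 43450 - (-20612 + 6268)/(2*(-113)*(-1/243) - 21662) = 43450 - (-14344)/(226/243 - 21662) = 43450 - (-14344)/(-5263640/243) = 43450 - (-14344)*(-243)/5263640 = 43450 - 1*435699/657955 = 43450 - 435699/657955 = 28587709051/657955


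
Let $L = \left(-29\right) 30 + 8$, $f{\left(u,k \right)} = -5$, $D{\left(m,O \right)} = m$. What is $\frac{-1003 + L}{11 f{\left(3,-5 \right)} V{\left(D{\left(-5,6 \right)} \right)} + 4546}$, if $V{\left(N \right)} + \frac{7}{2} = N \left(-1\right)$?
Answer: $- \frac{3730}{8927} \approx -0.41783$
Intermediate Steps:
$V{\left(N \right)} = - \frac{7}{2} - N$ ($V{\left(N \right)} = - \frac{7}{2} + N \left(-1\right) = - \frac{7}{2} - N$)
$L = -862$ ($L = -870 + 8 = -862$)
$\frac{-1003 + L}{11 f{\left(3,-5 \right)} V{\left(D{\left(-5,6 \right)} \right)} + 4546} = \frac{-1003 - 862}{11 \left(-5\right) \left(- \frac{7}{2} - -5\right) + 4546} = - \frac{1865}{- 55 \left(- \frac{7}{2} + 5\right) + 4546} = - \frac{1865}{\left(-55\right) \frac{3}{2} + 4546} = - \frac{1865}{- \frac{165}{2} + 4546} = - \frac{1865}{\frac{8927}{2}} = \left(-1865\right) \frac{2}{8927} = - \frac{3730}{8927}$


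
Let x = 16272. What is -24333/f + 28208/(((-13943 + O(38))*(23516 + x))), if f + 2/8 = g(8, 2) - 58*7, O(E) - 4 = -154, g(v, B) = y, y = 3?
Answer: 13644287291696/226115293523 ≈ 60.342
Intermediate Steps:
g(v, B) = 3
O(E) = -150 (O(E) = 4 - 154 = -150)
f = -1613/4 (f = -¼ + (3 - 58*7) = -¼ + (3 - 406) = -¼ - 403 = -1613/4 ≈ -403.25)
-24333/f + 28208/(((-13943 + O(38))*(23516 + x))) = -24333/(-1613/4) + 28208/(((-13943 - 150)*(23516 + 16272))) = -24333*(-4/1613) + 28208/((-14093*39788)) = 97332/1613 + 28208/(-560732284) = 97332/1613 + 28208*(-1/560732284) = 97332/1613 - 7052/140183071 = 13644287291696/226115293523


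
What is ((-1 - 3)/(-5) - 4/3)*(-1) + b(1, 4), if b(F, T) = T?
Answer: 68/15 ≈ 4.5333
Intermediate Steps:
((-1 - 3)/(-5) - 4/3)*(-1) + b(1, 4) = ((-1 - 3)/(-5) - 4/3)*(-1) + 4 = (-4*(-⅕) - 4*⅓)*(-1) + 4 = (⅘ - 4/3)*(-1) + 4 = -8/15*(-1) + 4 = 8/15 + 4 = 68/15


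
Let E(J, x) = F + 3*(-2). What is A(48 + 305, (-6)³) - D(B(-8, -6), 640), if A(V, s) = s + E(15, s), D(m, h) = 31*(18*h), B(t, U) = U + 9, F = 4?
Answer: -357338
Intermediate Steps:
B(t, U) = 9 + U
D(m, h) = 558*h
E(J, x) = -2 (E(J, x) = 4 + 3*(-2) = 4 - 6 = -2)
A(V, s) = -2 + s (A(V, s) = s - 2 = -2 + s)
A(48 + 305, (-6)³) - D(B(-8, -6), 640) = (-2 + (-6)³) - 558*640 = (-2 - 216) - 1*357120 = -218 - 357120 = -357338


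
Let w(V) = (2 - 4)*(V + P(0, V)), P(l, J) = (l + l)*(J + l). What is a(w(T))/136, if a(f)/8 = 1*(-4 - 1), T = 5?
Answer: -5/17 ≈ -0.29412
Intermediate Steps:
P(l, J) = 2*l*(J + l) (P(l, J) = (2*l)*(J + l) = 2*l*(J + l))
w(V) = -2*V (w(V) = (2 - 4)*(V + 2*0*(V + 0)) = -2*(V + 2*0*V) = -2*(V + 0) = -2*V)
a(f) = -40 (a(f) = 8*(1*(-4 - 1)) = 8*(1*(-5)) = 8*(-5) = -40)
a(w(T))/136 = -40/136 = -40*1/136 = -5/17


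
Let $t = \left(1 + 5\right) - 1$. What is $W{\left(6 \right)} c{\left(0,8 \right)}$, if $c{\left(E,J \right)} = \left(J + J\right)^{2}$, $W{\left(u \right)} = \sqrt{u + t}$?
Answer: $256 \sqrt{11} \approx 849.06$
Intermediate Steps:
$t = 5$ ($t = 6 - 1 = 5$)
$W{\left(u \right)} = \sqrt{5 + u}$ ($W{\left(u \right)} = \sqrt{u + 5} = \sqrt{5 + u}$)
$c{\left(E,J \right)} = 4 J^{2}$ ($c{\left(E,J \right)} = \left(2 J\right)^{2} = 4 J^{2}$)
$W{\left(6 \right)} c{\left(0,8 \right)} = \sqrt{5 + 6} \cdot 4 \cdot 8^{2} = \sqrt{11} \cdot 4 \cdot 64 = \sqrt{11} \cdot 256 = 256 \sqrt{11}$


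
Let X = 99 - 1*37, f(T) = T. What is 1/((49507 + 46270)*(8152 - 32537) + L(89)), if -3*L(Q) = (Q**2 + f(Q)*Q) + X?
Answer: -3/7006582339 ≈ -4.2817e-10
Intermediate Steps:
X = 62 (X = 99 - 37 = 62)
L(Q) = -62/3 - 2*Q**2/3 (L(Q) = -((Q**2 + Q*Q) + 62)/3 = -((Q**2 + Q**2) + 62)/3 = -(2*Q**2 + 62)/3 = -(62 + 2*Q**2)/3 = -62/3 - 2*Q**2/3)
1/((49507 + 46270)*(8152 - 32537) + L(89)) = 1/((49507 + 46270)*(8152 - 32537) + (-62/3 - 2/3*89**2)) = 1/(95777*(-24385) + (-62/3 - 2/3*7921)) = 1/(-2335522145 + (-62/3 - 15842/3)) = 1/(-2335522145 - 15904/3) = 1/(-7006582339/3) = -3/7006582339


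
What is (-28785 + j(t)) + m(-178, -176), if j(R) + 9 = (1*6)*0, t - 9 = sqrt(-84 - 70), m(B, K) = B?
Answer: -28972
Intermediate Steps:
t = 9 + I*sqrt(154) (t = 9 + sqrt(-84 - 70) = 9 + sqrt(-154) = 9 + I*sqrt(154) ≈ 9.0 + 12.41*I)
j(R) = -9 (j(R) = -9 + (1*6)*0 = -9 + 6*0 = -9 + 0 = -9)
(-28785 + j(t)) + m(-178, -176) = (-28785 - 9) - 178 = -28794 - 178 = -28972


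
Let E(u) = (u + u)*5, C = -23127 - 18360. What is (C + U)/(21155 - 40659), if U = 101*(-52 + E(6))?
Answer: 40679/19504 ≈ 2.0857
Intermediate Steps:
C = -41487
E(u) = 10*u (E(u) = (2*u)*5 = 10*u)
U = 808 (U = 101*(-52 + 10*6) = 101*(-52 + 60) = 101*8 = 808)
(C + U)/(21155 - 40659) = (-41487 + 808)/(21155 - 40659) = -40679/(-19504) = -40679*(-1/19504) = 40679/19504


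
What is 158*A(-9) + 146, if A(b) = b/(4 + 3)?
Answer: -400/7 ≈ -57.143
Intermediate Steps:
A(b) = b/7
158*A(-9) + 146 = 158*((⅐)*(-9)) + 146 = 158*(-9/7) + 146 = -1422/7 + 146 = -400/7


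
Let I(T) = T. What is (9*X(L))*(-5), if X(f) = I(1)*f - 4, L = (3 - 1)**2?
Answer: 0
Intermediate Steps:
L = 4 (L = 2**2 = 4)
X(f) = -4 + f (X(f) = 1*f - 4 = f - 4 = -4 + f)
(9*X(L))*(-5) = (9*(-4 + 4))*(-5) = (9*0)*(-5) = 0*(-5) = 0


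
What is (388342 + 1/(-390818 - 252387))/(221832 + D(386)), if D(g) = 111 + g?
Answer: 249783516109/143003124445 ≈ 1.7467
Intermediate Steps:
(388342 + 1/(-390818 - 252387))/(221832 + D(386)) = (388342 + 1/(-390818 - 252387))/(221832 + (111 + 386)) = (388342 + 1/(-643205))/(221832 + 497) = (388342 - 1/643205)/222329 = (249783516109/643205)*(1/222329) = 249783516109/143003124445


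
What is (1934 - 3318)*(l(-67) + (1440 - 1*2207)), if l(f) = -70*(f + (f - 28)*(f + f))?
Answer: 1227852968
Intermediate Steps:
l(f) = -70*f - 140*f*(-28 + f) (l(f) = -70*(f + (-28 + f)*(2*f)) = -70*(f + 2*f*(-28 + f)) = -70*f - 140*f*(-28 + f))
(1934 - 3318)*(l(-67) + (1440 - 1*2207)) = (1934 - 3318)*(70*(-67)*(55 - 2*(-67)) + (1440 - 1*2207)) = -1384*(70*(-67)*(55 + 134) + (1440 - 2207)) = -1384*(70*(-67)*189 - 767) = -1384*(-886410 - 767) = -1384*(-887177) = 1227852968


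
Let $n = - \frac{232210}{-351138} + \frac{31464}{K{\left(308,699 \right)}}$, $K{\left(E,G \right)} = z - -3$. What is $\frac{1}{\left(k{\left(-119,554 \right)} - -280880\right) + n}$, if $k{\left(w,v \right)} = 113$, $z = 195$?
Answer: $\frac{1931259}{542978431954} \approx 3.5568 \cdot 10^{-6}$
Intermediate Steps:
$K{\left(E,G \right)} = 198$ ($K{\left(E,G \right)} = 195 - -3 = 195 + 3 = 198$)
$n = \frac{308171767}{1931259}$ ($n = - \frac{232210}{-351138} + \frac{31464}{198} = \left(-232210\right) \left(- \frac{1}{351138}\right) + 31464 \cdot \frac{1}{198} = \frac{116105}{175569} + \frac{1748}{11} = \frac{308171767}{1931259} \approx 159.57$)
$\frac{1}{\left(k{\left(-119,554 \right)} - -280880\right) + n} = \frac{1}{\left(113 - -280880\right) + \frac{308171767}{1931259}} = \frac{1}{\left(113 + 280880\right) + \frac{308171767}{1931259}} = \frac{1}{280993 + \frac{308171767}{1931259}} = \frac{1}{\frac{542978431954}{1931259}} = \frac{1931259}{542978431954}$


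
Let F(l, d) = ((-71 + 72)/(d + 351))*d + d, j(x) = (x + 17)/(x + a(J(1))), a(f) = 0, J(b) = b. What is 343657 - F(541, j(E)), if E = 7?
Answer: 1989410469/5789 ≈ 3.4365e+5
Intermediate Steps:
j(x) = (17 + x)/x (j(x) = (x + 17)/(x + 0) = (17 + x)/x)
F(l, d) = d + d/(351 + d) (F(l, d) = (1/(351 + d))*d + d = d/(351 + d) + d = d + d/(351 + d))
343657 - F(541, j(E)) = 343657 - (17 + 7)/7*(352 + (17 + 7)/7)/(351 + (17 + 7)/7) = 343657 - (⅐)*24*(352 + (⅐)*24)/(351 + (⅐)*24) = 343657 - 24*(352 + 24/7)/(7*(351 + 24/7)) = 343657 - 24*2488/(7*2481/7*7) = 343657 - 24*7*2488/(7*2481*7) = 343657 - 1*19904/5789 = 343657 - 19904/5789 = 1989410469/5789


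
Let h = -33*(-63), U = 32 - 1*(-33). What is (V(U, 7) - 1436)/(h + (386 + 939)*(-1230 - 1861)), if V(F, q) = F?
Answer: 1371/4093496 ≈ 0.00033492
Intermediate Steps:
U = 65 (U = 32 + 33 = 65)
h = 2079
(V(U, 7) - 1436)/(h + (386 + 939)*(-1230 - 1861)) = (65 - 1436)/(2079 + (386 + 939)*(-1230 - 1861)) = -1371/(2079 + 1325*(-3091)) = -1371/(2079 - 4095575) = -1371/(-4093496) = -1371*(-1/4093496) = 1371/4093496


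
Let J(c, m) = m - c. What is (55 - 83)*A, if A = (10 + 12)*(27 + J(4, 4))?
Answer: -16632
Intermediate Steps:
A = 594 (A = (10 + 12)*(27 + (4 - 1*4)) = 22*(27 + (4 - 4)) = 22*(27 + 0) = 22*27 = 594)
(55 - 83)*A = (55 - 83)*594 = -28*594 = -16632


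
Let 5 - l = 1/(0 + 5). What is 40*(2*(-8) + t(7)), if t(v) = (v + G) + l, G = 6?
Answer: 72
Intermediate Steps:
l = 24/5 (l = 5 - 1/(0 + 5) = 5 - 1/5 = 5 - 1*⅕ = 5 - ⅕ = 24/5 ≈ 4.8000)
t(v) = 54/5 + v (t(v) = (v + 6) + 24/5 = (6 + v) + 24/5 = 54/5 + v)
40*(2*(-8) + t(7)) = 40*(2*(-8) + (54/5 + 7)) = 40*(-16 + 89/5) = 40*(9/5) = 72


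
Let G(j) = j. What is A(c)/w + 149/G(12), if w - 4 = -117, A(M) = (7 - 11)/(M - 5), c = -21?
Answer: 218857/17628 ≈ 12.415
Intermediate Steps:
A(M) = -4/(-5 + M)
w = -113 (w = 4 - 117 = -113)
A(c)/w + 149/G(12) = -4/(-5 - 21)/(-113) + 149/12 = -4/(-26)*(-1/113) + 149*(1/12) = -4*(-1/26)*(-1/113) + 149/12 = (2/13)*(-1/113) + 149/12 = -2/1469 + 149/12 = 218857/17628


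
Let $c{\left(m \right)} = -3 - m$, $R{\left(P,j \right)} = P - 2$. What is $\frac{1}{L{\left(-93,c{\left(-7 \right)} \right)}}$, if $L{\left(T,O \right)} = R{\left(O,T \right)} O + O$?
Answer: $\frac{1}{12} \approx 0.083333$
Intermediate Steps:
$R{\left(P,j \right)} = -2 + P$ ($R{\left(P,j \right)} = P - 2 = -2 + P$)
$L{\left(T,O \right)} = O + O \left(-2 + O\right)$ ($L{\left(T,O \right)} = \left(-2 + O\right) O + O = O \left(-2 + O\right) + O = O + O \left(-2 + O\right)$)
$\frac{1}{L{\left(-93,c{\left(-7 \right)} \right)}} = \frac{1}{\left(-3 - -7\right) \left(-1 - -4\right)} = \frac{1}{\left(-3 + 7\right) \left(-1 + \left(-3 + 7\right)\right)} = \frac{1}{4 \left(-1 + 4\right)} = \frac{1}{4 \cdot 3} = \frac{1}{12}$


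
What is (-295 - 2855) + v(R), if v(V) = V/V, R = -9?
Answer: -3149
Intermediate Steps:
v(V) = 1
(-295 - 2855) + v(R) = (-295 - 2855) + 1 = -3150 + 1 = -3149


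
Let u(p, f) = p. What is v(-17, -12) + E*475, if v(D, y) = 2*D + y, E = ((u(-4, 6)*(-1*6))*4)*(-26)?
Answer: -1185646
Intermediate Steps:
E = -2496 (E = (-(-4)*6*4)*(-26) = (-4*(-6)*4)*(-26) = (24*4)*(-26) = 96*(-26) = -2496)
v(D, y) = y + 2*D
v(-17, -12) + E*475 = (-12 + 2*(-17)) - 2496*475 = (-12 - 34) - 1185600 = -46 - 1185600 = -1185646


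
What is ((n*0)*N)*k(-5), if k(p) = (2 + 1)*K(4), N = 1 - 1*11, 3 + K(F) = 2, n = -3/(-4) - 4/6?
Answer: 0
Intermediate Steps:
n = 1/12 (n = -3*(-¼) - 4*⅙ = ¾ - ⅔ = 1/12 ≈ 0.083333)
K(F) = -1 (K(F) = -3 + 2 = -1)
N = -10 (N = 1 - 11 = -10)
k(p) = -3 (k(p) = (2 + 1)*(-1) = 3*(-1) = -3)
((n*0)*N)*k(-5) = (((1/12)*0)*(-10))*(-3) = (0*(-10))*(-3) = 0*(-3) = 0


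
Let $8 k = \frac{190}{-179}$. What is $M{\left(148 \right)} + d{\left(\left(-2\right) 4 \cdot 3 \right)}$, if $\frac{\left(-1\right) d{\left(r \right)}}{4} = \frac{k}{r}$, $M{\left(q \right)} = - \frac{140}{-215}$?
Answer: $\frac{116203}{184728} \approx 0.62905$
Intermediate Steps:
$M{\left(q \right)} = \frac{28}{43}$ ($M{\left(q \right)} = \left(-140\right) \left(- \frac{1}{215}\right) = \frac{28}{43}$)
$k = - \frac{95}{716}$ ($k = \frac{190 \frac{1}{-179}}{8} = \frac{190 \left(- \frac{1}{179}\right)}{8} = \frac{1}{8} \left(- \frac{190}{179}\right) = - \frac{95}{716} \approx -0.13268$)
$d{\left(r \right)} = \frac{95}{179 r}$ ($d{\left(r \right)} = - 4 \left(- \frac{95}{716 r}\right) = \frac{95}{179 r}$)
$M{\left(148 \right)} + d{\left(\left(-2\right) 4 \cdot 3 \right)} = \frac{28}{43} + \frac{95}{179 \left(-2\right) 4 \cdot 3} = \frac{28}{43} + \frac{95}{179 \left(\left(-8\right) 3\right)} = \frac{28}{43} + \frac{95}{179 \left(-24\right)} = \frac{28}{43} + \frac{95}{179} \left(- \frac{1}{24}\right) = \frac{28}{43} - \frac{95}{4296} = \frac{116203}{184728}$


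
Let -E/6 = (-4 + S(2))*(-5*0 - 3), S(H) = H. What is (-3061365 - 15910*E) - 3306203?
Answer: -5794808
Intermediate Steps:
E = -36 (E = -6*(-4 + 2)*(-5*0 - 3) = -(-12)*(0 - 3) = -(-12)*(-3) = -6*6 = -36)
(-3061365 - 15910*E) - 3306203 = (-3061365 - 15910*(-36)) - 3306203 = (-3061365 + 572760) - 3306203 = -2488605 - 3306203 = -5794808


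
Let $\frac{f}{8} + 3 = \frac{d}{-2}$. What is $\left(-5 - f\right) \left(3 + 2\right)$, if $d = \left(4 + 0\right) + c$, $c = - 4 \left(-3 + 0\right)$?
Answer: $415$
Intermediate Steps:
$c = 12$ ($c = \left(-4\right) \left(-3\right) = 12$)
$d = 16$ ($d = \left(4 + 0\right) + 12 = 4 + 12 = 16$)
$f = -88$ ($f = -24 + 8 \frac{16}{-2} = -24 + 8 \cdot 16 \left(- \frac{1}{2}\right) = -24 + 8 \left(-8\right) = -24 - 64 = -88$)
$\left(-5 - f\right) \left(3 + 2\right) = \left(-5 - -88\right) \left(3 + 2\right) = \left(-5 + 88\right) 5 = 83 \cdot 5 = 415$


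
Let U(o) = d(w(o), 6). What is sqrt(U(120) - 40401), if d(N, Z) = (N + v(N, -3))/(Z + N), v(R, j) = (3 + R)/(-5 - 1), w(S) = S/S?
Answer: 2*I*sqrt(4454205)/21 ≈ 201.0*I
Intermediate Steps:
w(S) = 1
v(R, j) = -1/2 - R/6 (v(R, j) = (3 + R)/(-6) = (3 + R)*(-1/6) = -1/2 - R/6)
d(N, Z) = (-1/2 + 5*N/6)/(N + Z) (d(N, Z) = (N + (-1/2 - N/6))/(Z + N) = (-1/2 + 5*N/6)/(N + Z))
U(o) = 1/21 (U(o) = (-3 + 5*1)/(6*(1 + 6)) = (1/6)*(-3 + 5)/7 = (1/6)*(1/7)*2 = 1/21)
sqrt(U(120) - 40401) = sqrt(1/21 - 40401) = sqrt(-848420/21) = 2*I*sqrt(4454205)/21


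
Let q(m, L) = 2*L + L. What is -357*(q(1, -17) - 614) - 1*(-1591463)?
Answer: 1828868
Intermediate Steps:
q(m, L) = 3*L
-357*(q(1, -17) - 614) - 1*(-1591463) = -357*(3*(-17) - 614) - 1*(-1591463) = -357*(-51 - 614) + 1591463 = -357*(-665) + 1591463 = 237405 + 1591463 = 1828868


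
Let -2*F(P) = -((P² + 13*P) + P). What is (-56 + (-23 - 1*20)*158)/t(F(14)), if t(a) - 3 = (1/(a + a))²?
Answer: -1052598400/460993 ≈ -2283.3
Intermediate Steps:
F(P) = P²/2 + 7*P (F(P) = -(-1)*((P² + 13*P) + P)/2 = -(-1)*(P² + 14*P)/2 = -(-P² - 14*P)/2 = P²/2 + 7*P)
t(a) = 3 + 1/(4*a²) (t(a) = 3 + (1/(a + a))² = 3 + (1/(2*a))² = 3 + 1/(4*a²))
(-56 + (-23 - 1*20)*158)/t(F(14)) = (-56 + (-23 - 1*20)*158)/(3 + 1/(4*((½)*14*(14 + 14))²)) = (-56 + (-23 - 20)*158)/(3 + 1/(4*((½)*14*28)²)) = (-56 - 43*158)/(3 + (¼)/196²) = (-56 - 6794)/(3 + (¼)*(1/38416)) = -6850/(3 + 1/153664) = -6850/460993/153664 = -6850*153664/460993 = -1052598400/460993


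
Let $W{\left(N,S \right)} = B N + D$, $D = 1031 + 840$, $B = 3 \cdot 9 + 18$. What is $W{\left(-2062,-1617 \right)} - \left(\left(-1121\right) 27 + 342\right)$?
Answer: $-60994$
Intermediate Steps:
$B = 45$ ($B = 27 + 18 = 45$)
$D = 1871$
$W{\left(N,S \right)} = 1871 + 45 N$ ($W{\left(N,S \right)} = 45 N + 1871 = 1871 + 45 N$)
$W{\left(-2062,-1617 \right)} - \left(\left(-1121\right) 27 + 342\right) = \left(1871 + 45 \left(-2062\right)\right) - \left(\left(-1121\right) 27 + 342\right) = \left(1871 - 92790\right) - \left(-30267 + 342\right) = -90919 - -29925 = -90919 + 29925 = -60994$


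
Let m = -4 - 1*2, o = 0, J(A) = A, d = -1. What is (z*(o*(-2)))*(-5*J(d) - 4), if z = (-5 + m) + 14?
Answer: 0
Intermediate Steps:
m = -6 (m = -4 - 2 = -6)
z = 3 (z = (-5 - 6) + 14 = -11 + 14 = 3)
(z*(o*(-2)))*(-5*J(d) - 4) = (3*(0*(-2)))*(-5*(-1) - 4) = (3*0)*(5 - 4) = 0*1 = 0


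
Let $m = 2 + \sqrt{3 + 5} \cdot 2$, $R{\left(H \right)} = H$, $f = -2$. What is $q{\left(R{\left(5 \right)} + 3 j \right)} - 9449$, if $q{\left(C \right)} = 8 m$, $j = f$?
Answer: $-9433 + 32 \sqrt{2} \approx -9387.8$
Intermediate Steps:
$j = -2$
$m = 2 + 4 \sqrt{2}$ ($m = 2 + \sqrt{8} \cdot 2 = 2 + 2 \sqrt{2} \cdot 2 = 2 + 4 \sqrt{2} \approx 7.6569$)
$q{\left(C \right)} = 16 + 32 \sqrt{2}$ ($q{\left(C \right)} = 8 \left(2 + 4 \sqrt{2}\right) = 16 + 32 \sqrt{2}$)
$q{\left(R{\left(5 \right)} + 3 j \right)} - 9449 = \left(16 + 32 \sqrt{2}\right) - 9449 = -9433 + 32 \sqrt{2}$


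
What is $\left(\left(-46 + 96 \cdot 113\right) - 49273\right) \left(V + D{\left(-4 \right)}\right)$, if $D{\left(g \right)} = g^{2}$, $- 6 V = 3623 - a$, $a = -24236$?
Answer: $\frac{1068070373}{6} \approx 1.7801 \cdot 10^{8}$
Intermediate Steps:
$V = - \frac{27859}{6}$ ($V = - \frac{3623 - -24236}{6} = - \frac{3623 + 24236}{6} = \left(- \frac{1}{6}\right) 27859 = - \frac{27859}{6} \approx -4643.2$)
$\left(\left(-46 + 96 \cdot 113\right) - 49273\right) \left(V + D{\left(-4 \right)}\right) = \left(\left(-46 + 96 \cdot 113\right) - 49273\right) \left(- \frac{27859}{6} + \left(-4\right)^{2}\right) = \left(\left(-46 + 10848\right) - 49273\right) \left(- \frac{27859}{6} + 16\right) = \left(10802 - 49273\right) \left(- \frac{27763}{6}\right) = \left(-38471\right) \left(- \frac{27763}{6}\right) = \frac{1068070373}{6}$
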